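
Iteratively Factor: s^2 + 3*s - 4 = (s - 1)*(s + 4)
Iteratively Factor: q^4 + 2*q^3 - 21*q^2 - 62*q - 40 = (q + 2)*(q^3 - 21*q - 20) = (q + 1)*(q + 2)*(q^2 - q - 20) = (q + 1)*(q + 2)*(q + 4)*(q - 5)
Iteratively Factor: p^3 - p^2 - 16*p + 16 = (p + 4)*(p^2 - 5*p + 4) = (p - 1)*(p + 4)*(p - 4)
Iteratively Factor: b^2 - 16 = (b - 4)*(b + 4)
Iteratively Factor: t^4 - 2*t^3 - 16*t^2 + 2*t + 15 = (t + 3)*(t^3 - 5*t^2 - t + 5) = (t - 1)*(t + 3)*(t^2 - 4*t - 5) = (t - 5)*(t - 1)*(t + 3)*(t + 1)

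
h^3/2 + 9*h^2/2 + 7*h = h*(h/2 + 1)*(h + 7)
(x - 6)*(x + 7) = x^2 + x - 42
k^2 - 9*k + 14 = (k - 7)*(k - 2)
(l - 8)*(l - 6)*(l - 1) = l^3 - 15*l^2 + 62*l - 48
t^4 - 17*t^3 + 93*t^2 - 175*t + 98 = (t - 7)^2*(t - 2)*(t - 1)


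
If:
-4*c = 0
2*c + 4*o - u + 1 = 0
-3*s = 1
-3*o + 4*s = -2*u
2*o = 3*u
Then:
No Solution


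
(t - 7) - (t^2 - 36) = -t^2 + t + 29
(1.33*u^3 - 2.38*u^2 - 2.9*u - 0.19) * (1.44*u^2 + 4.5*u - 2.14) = 1.9152*u^5 + 2.5578*u^4 - 17.7322*u^3 - 8.2304*u^2 + 5.351*u + 0.4066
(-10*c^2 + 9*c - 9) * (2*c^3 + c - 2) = -20*c^5 + 18*c^4 - 28*c^3 + 29*c^2 - 27*c + 18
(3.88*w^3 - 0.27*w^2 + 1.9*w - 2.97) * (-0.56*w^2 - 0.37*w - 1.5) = -2.1728*w^5 - 1.2844*w^4 - 6.7841*w^3 + 1.3652*w^2 - 1.7511*w + 4.455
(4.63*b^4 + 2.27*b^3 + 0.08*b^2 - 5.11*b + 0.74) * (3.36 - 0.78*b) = -3.6114*b^5 + 13.7862*b^4 + 7.5648*b^3 + 4.2546*b^2 - 17.7468*b + 2.4864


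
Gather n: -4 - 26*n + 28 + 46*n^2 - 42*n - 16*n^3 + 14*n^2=-16*n^3 + 60*n^2 - 68*n + 24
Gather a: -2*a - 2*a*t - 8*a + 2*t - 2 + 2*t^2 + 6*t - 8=a*(-2*t - 10) + 2*t^2 + 8*t - 10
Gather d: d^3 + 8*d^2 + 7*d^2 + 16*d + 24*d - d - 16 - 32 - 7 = d^3 + 15*d^2 + 39*d - 55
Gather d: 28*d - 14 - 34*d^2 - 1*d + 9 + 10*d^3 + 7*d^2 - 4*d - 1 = 10*d^3 - 27*d^2 + 23*d - 6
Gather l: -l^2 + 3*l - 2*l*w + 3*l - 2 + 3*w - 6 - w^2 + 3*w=-l^2 + l*(6 - 2*w) - w^2 + 6*w - 8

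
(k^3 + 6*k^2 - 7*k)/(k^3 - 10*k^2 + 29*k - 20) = k*(k + 7)/(k^2 - 9*k + 20)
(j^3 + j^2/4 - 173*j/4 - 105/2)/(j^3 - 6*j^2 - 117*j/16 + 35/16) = 4*(j + 6)/(4*j - 1)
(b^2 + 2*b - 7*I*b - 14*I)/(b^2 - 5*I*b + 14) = (b + 2)/(b + 2*I)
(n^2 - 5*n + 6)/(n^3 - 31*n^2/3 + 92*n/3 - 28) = 3*(n - 3)/(3*n^2 - 25*n + 42)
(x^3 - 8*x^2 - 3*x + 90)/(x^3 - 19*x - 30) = (x - 6)/(x + 2)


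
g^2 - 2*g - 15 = (g - 5)*(g + 3)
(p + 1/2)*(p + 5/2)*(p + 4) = p^3 + 7*p^2 + 53*p/4 + 5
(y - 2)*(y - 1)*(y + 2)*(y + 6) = y^4 + 5*y^3 - 10*y^2 - 20*y + 24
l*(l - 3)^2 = l^3 - 6*l^2 + 9*l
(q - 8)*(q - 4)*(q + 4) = q^3 - 8*q^2 - 16*q + 128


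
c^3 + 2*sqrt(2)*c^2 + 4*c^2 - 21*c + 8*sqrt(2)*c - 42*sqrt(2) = (c - 3)*(c + 7)*(c + 2*sqrt(2))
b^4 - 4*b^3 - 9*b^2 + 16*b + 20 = (b - 5)*(b - 2)*(b + 1)*(b + 2)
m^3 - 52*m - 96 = (m - 8)*(m + 2)*(m + 6)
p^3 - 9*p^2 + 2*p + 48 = (p - 8)*(p - 3)*(p + 2)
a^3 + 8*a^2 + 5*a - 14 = (a - 1)*(a + 2)*(a + 7)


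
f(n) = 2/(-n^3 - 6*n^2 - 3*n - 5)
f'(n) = 2*(3*n^2 + 12*n + 3)/(-n^3 - 6*n^2 - 3*n - 5)^2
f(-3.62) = -0.08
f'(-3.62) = -0.00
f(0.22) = -0.34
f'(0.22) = 0.33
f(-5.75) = 0.50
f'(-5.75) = 4.18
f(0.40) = -0.28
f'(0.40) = 0.32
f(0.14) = -0.36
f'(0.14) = 0.31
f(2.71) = -0.03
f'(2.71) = 0.02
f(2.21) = -0.04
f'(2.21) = 0.03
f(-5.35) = -0.26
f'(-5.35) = 0.86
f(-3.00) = -0.09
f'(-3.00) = -0.02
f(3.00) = -0.02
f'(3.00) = 0.01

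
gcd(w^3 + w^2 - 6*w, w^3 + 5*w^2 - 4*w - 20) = w - 2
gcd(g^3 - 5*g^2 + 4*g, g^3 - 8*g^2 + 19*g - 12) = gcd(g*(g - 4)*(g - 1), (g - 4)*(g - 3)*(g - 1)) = g^2 - 5*g + 4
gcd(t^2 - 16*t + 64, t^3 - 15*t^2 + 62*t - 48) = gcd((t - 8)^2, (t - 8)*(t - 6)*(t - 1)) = t - 8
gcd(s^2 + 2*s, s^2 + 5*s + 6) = s + 2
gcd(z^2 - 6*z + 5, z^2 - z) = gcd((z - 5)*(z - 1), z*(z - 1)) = z - 1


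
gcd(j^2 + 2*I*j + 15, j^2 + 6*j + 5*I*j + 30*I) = j + 5*I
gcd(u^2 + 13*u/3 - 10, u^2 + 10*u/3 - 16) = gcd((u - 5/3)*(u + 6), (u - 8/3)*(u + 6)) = u + 6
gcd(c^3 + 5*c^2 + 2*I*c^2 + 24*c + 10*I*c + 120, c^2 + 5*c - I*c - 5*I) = c + 5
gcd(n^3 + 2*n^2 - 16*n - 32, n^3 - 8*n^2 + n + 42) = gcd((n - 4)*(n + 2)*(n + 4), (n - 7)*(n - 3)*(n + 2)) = n + 2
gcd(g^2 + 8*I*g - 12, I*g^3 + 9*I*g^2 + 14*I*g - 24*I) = 1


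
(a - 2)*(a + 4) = a^2 + 2*a - 8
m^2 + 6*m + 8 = (m + 2)*(m + 4)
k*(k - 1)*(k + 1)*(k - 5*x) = k^4 - 5*k^3*x - k^2 + 5*k*x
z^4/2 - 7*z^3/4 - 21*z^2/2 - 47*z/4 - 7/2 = (z/2 + 1)*(z - 7)*(z + 1/2)*(z + 1)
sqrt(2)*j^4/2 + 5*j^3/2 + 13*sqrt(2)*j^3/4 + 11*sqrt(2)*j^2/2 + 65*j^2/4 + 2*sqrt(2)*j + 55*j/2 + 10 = (j + 1/2)*(j + 4)*(j + 5*sqrt(2)/2)*(sqrt(2)*j/2 + sqrt(2))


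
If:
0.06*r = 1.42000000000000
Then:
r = 23.67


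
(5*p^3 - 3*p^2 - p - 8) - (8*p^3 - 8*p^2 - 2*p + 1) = -3*p^3 + 5*p^2 + p - 9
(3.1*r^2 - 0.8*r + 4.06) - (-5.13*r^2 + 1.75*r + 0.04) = 8.23*r^2 - 2.55*r + 4.02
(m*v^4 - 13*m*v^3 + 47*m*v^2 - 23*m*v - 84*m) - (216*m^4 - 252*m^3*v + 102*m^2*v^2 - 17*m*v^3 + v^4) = -216*m^4 + 252*m^3*v - 102*m^2*v^2 + m*v^4 + 4*m*v^3 + 47*m*v^2 - 23*m*v - 84*m - v^4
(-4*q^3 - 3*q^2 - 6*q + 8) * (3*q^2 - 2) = -12*q^5 - 9*q^4 - 10*q^3 + 30*q^2 + 12*q - 16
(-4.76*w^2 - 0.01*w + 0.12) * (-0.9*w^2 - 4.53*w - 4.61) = 4.284*w^4 + 21.5718*w^3 + 21.8809*w^2 - 0.4975*w - 0.5532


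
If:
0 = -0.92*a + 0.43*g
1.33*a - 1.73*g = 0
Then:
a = 0.00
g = 0.00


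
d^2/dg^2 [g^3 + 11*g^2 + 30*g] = 6*g + 22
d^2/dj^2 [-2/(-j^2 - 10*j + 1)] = 4*(-j^2 - 10*j + 4*(j + 5)^2 + 1)/(j^2 + 10*j - 1)^3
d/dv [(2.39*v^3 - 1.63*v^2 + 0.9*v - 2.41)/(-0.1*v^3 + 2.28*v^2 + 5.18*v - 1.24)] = (1.11022302462516e-16*v^5 + 5.2862*v^4 + 24.9404*v^3 - 20.1092*v^2 + 15.032*v + 11.3678)/(0.01*v^6 - 0.456*v^5 + 4.1624*v^4 + 23.8688*v^3 + 21.178*v^2 - 12.8464*v + 1.5376)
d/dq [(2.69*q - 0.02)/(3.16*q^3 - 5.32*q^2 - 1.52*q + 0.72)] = (-17.0008*q^3 + 14.5004*q^2 - 0.2128*q + 1.9064)/(9.9856*q^6 - 33.6224*q^5 + 18.696*q^4 + 20.7232*q^3 - 5.3504*q^2 - 2.1888*q + 0.5184)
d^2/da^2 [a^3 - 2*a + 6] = 6*a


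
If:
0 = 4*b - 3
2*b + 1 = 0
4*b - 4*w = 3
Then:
No Solution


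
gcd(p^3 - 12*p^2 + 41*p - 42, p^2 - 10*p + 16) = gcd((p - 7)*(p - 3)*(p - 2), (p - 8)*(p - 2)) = p - 2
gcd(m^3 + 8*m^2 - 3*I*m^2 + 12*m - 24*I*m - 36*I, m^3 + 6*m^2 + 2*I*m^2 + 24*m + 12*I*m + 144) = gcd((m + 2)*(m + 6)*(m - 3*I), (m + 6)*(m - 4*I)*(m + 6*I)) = m + 6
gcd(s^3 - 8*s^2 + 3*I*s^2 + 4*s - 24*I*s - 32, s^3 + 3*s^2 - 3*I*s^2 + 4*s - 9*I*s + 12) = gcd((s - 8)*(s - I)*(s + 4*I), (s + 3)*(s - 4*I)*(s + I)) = 1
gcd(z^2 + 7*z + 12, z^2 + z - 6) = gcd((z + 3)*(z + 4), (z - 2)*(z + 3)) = z + 3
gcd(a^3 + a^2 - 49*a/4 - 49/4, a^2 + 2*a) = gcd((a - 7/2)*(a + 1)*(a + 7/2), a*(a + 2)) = 1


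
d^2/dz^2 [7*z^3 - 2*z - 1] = 42*z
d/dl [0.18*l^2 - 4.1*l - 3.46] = 0.36*l - 4.1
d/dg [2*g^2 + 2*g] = 4*g + 2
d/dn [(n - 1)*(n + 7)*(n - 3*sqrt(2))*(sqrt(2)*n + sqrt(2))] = 4*sqrt(2)*n^3 - 18*n^2 + 21*sqrt(2)*n^2 - 84*n - 2*sqrt(2)*n - 7*sqrt(2) + 6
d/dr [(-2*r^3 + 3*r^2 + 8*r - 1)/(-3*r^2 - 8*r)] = 2*(3*r^4 + 16*r^3 - 3*r - 4)/(r^2*(9*r^2 + 48*r + 64))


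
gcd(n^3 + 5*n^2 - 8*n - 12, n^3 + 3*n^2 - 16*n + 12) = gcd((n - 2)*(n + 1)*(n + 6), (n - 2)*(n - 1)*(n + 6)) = n^2 + 4*n - 12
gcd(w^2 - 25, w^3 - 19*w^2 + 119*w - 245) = w - 5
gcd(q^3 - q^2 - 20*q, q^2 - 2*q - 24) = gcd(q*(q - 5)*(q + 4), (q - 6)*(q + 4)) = q + 4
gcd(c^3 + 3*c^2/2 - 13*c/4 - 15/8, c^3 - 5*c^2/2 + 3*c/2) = c - 3/2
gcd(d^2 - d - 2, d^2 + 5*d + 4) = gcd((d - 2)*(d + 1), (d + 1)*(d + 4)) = d + 1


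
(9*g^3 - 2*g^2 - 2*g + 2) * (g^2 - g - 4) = 9*g^5 - 11*g^4 - 36*g^3 + 12*g^2 + 6*g - 8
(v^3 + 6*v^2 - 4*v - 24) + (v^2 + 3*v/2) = v^3 + 7*v^2 - 5*v/2 - 24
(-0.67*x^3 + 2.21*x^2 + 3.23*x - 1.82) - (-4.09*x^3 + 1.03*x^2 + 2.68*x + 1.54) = 3.42*x^3 + 1.18*x^2 + 0.55*x - 3.36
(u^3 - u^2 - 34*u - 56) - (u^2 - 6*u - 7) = u^3 - 2*u^2 - 28*u - 49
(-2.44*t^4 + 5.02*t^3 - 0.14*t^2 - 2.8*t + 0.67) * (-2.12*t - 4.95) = 5.1728*t^5 + 1.4356*t^4 - 24.5522*t^3 + 6.629*t^2 + 12.4396*t - 3.3165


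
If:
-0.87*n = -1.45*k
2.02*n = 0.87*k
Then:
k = 0.00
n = 0.00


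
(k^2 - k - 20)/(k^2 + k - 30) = (k + 4)/(k + 6)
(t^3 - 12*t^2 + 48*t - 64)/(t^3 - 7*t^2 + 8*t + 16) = (t - 4)/(t + 1)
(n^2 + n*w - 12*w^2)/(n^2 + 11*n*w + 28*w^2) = (n - 3*w)/(n + 7*w)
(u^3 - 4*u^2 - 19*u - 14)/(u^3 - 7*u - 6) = (u - 7)/(u - 3)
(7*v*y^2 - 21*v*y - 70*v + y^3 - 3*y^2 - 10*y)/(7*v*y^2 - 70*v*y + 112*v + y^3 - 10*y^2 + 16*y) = (y^2 - 3*y - 10)/(y^2 - 10*y + 16)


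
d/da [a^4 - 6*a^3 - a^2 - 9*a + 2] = 4*a^3 - 18*a^2 - 2*a - 9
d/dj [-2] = 0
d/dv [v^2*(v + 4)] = v*(3*v + 8)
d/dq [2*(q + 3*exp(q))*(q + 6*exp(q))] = 18*q*exp(q) + 4*q + 72*exp(2*q) + 18*exp(q)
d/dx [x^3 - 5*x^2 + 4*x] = 3*x^2 - 10*x + 4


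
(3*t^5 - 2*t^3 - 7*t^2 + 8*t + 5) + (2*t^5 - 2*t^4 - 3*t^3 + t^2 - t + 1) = 5*t^5 - 2*t^4 - 5*t^3 - 6*t^2 + 7*t + 6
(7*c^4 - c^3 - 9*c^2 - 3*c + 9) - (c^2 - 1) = 7*c^4 - c^3 - 10*c^2 - 3*c + 10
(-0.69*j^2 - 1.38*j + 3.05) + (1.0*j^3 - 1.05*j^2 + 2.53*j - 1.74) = 1.0*j^3 - 1.74*j^2 + 1.15*j + 1.31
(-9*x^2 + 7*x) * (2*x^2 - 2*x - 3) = -18*x^4 + 32*x^3 + 13*x^2 - 21*x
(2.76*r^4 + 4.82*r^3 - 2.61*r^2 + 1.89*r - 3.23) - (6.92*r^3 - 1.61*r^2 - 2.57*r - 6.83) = 2.76*r^4 - 2.1*r^3 - 1.0*r^2 + 4.46*r + 3.6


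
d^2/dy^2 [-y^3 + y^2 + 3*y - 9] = 2 - 6*y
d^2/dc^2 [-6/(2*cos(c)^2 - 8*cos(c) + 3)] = 24*(-4*sin(c)^4 + 12*sin(c)^2 - 21*cos(c) + 3*cos(3*c) + 21)/(2*sin(c)^2 + 8*cos(c) - 5)^3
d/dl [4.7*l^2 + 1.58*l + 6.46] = 9.4*l + 1.58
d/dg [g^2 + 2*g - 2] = 2*g + 2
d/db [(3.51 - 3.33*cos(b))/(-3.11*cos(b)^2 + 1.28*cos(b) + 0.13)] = (10.3563*cos(b)^2 - 21.8322*cos(b) + 4.9257)*sin(b)/(9.6721*cos(b)^4 - 7.9616*cos(b)^3 + 0.8298*cos(b)^2 + 0.3328*cos(b) + 0.0169)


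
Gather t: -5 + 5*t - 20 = 5*t - 25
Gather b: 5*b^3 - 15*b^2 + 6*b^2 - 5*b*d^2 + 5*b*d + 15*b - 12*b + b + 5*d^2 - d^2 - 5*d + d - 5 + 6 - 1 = 5*b^3 - 9*b^2 + b*(-5*d^2 + 5*d + 4) + 4*d^2 - 4*d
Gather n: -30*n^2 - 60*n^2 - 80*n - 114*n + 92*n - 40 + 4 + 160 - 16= -90*n^2 - 102*n + 108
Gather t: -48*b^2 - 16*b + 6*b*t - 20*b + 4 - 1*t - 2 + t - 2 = -48*b^2 + 6*b*t - 36*b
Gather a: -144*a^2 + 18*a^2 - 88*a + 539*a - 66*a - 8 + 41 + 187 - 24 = -126*a^2 + 385*a + 196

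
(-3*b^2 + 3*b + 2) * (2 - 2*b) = 6*b^3 - 12*b^2 + 2*b + 4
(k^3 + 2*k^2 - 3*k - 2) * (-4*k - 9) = -4*k^4 - 17*k^3 - 6*k^2 + 35*k + 18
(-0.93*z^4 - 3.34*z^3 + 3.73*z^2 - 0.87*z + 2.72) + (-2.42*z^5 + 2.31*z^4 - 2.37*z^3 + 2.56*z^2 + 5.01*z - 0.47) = -2.42*z^5 + 1.38*z^4 - 5.71*z^3 + 6.29*z^2 + 4.14*z + 2.25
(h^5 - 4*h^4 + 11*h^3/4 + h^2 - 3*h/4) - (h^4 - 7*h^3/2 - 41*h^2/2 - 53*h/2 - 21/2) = h^5 - 5*h^4 + 25*h^3/4 + 43*h^2/2 + 103*h/4 + 21/2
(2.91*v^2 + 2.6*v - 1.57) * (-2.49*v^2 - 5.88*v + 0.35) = -7.2459*v^4 - 23.5848*v^3 - 10.3602*v^2 + 10.1416*v - 0.5495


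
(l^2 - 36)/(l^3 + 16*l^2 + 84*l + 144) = (l - 6)/(l^2 + 10*l + 24)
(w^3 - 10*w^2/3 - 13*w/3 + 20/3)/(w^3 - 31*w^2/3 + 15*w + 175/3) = (w^2 - 5*w + 4)/(w^2 - 12*w + 35)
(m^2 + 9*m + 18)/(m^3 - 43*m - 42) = (m + 3)/(m^2 - 6*m - 7)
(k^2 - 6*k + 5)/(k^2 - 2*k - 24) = (-k^2 + 6*k - 5)/(-k^2 + 2*k + 24)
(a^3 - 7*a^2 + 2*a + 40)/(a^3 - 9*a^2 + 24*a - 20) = (a^2 - 2*a - 8)/(a^2 - 4*a + 4)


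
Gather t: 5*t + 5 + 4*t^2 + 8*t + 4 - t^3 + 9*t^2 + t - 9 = -t^3 + 13*t^2 + 14*t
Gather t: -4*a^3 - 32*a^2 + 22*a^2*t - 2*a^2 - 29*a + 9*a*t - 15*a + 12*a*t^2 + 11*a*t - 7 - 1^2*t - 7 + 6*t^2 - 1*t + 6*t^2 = -4*a^3 - 34*a^2 - 44*a + t^2*(12*a + 12) + t*(22*a^2 + 20*a - 2) - 14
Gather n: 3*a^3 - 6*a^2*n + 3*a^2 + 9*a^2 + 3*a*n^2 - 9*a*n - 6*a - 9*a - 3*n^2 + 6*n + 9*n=3*a^3 + 12*a^2 - 15*a + n^2*(3*a - 3) + n*(-6*a^2 - 9*a + 15)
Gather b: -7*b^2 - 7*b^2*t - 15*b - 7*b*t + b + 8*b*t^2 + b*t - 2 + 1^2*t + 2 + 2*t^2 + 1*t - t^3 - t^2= b^2*(-7*t - 7) + b*(8*t^2 - 6*t - 14) - t^3 + t^2 + 2*t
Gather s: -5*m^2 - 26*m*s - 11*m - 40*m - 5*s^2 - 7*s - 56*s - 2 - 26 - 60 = -5*m^2 - 51*m - 5*s^2 + s*(-26*m - 63) - 88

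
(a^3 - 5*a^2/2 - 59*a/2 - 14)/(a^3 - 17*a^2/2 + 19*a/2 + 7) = (a + 4)/(a - 2)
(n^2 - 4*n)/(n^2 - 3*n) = (n - 4)/(n - 3)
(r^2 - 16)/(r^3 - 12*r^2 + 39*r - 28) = (r + 4)/(r^2 - 8*r + 7)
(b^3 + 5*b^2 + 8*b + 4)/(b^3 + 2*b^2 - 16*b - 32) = (b^2 + 3*b + 2)/(b^2 - 16)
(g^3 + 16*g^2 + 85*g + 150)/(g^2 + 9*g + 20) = (g^2 + 11*g + 30)/(g + 4)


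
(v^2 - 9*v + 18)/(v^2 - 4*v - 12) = (v - 3)/(v + 2)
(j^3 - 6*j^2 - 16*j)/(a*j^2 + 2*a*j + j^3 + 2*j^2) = (j - 8)/(a + j)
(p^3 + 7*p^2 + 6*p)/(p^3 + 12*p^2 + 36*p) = (p + 1)/(p + 6)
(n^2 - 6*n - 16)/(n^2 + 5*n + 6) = (n - 8)/(n + 3)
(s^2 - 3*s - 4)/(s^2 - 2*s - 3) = (s - 4)/(s - 3)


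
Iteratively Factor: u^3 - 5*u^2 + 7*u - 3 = (u - 3)*(u^2 - 2*u + 1) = (u - 3)*(u - 1)*(u - 1)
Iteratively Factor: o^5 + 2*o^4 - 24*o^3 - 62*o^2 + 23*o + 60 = (o + 1)*(o^4 + o^3 - 25*o^2 - 37*o + 60) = (o + 1)*(o + 3)*(o^3 - 2*o^2 - 19*o + 20) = (o - 5)*(o + 1)*(o + 3)*(o^2 + 3*o - 4) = (o - 5)*(o + 1)*(o + 3)*(o + 4)*(o - 1)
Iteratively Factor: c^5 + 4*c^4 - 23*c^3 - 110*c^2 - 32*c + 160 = (c + 2)*(c^4 + 2*c^3 - 27*c^2 - 56*c + 80) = (c - 5)*(c + 2)*(c^3 + 7*c^2 + 8*c - 16) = (c - 5)*(c + 2)*(c + 4)*(c^2 + 3*c - 4) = (c - 5)*(c - 1)*(c + 2)*(c + 4)*(c + 4)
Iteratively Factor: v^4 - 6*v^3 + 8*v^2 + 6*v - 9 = (v - 1)*(v^3 - 5*v^2 + 3*v + 9) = (v - 3)*(v - 1)*(v^2 - 2*v - 3) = (v - 3)*(v - 1)*(v + 1)*(v - 3)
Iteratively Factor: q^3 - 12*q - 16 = (q + 2)*(q^2 - 2*q - 8) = (q + 2)^2*(q - 4)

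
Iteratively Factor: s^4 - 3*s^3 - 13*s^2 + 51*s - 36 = (s - 3)*(s^3 - 13*s + 12) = (s - 3)^2*(s^2 + 3*s - 4) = (s - 3)^2*(s + 4)*(s - 1)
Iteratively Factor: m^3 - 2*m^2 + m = (m)*(m^2 - 2*m + 1) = m*(m - 1)*(m - 1)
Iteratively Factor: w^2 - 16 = (w - 4)*(w + 4)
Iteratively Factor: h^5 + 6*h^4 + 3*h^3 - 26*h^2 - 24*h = (h + 3)*(h^4 + 3*h^3 - 6*h^2 - 8*h) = h*(h + 3)*(h^3 + 3*h^2 - 6*h - 8) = h*(h + 3)*(h + 4)*(h^2 - h - 2) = h*(h - 2)*(h + 3)*(h + 4)*(h + 1)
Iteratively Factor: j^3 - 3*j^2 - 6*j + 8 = (j + 2)*(j^2 - 5*j + 4) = (j - 1)*(j + 2)*(j - 4)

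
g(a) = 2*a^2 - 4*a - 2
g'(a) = 4*a - 4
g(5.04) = 28.64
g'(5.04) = 16.16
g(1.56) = -3.37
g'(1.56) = 2.24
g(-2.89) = 26.26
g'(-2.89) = -15.56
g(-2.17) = 16.10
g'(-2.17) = -12.68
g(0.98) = -4.00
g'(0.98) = -0.08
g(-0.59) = 1.06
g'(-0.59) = -6.36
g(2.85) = 2.84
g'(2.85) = 7.40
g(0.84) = -3.95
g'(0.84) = -0.64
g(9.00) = 124.00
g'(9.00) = 32.00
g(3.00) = 4.00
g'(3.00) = 8.00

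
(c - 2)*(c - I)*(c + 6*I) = c^3 - 2*c^2 + 5*I*c^2 + 6*c - 10*I*c - 12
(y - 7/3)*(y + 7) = y^2 + 14*y/3 - 49/3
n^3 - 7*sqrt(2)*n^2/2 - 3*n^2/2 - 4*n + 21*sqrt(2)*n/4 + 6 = (n - 3/2)*(n - 4*sqrt(2))*(n + sqrt(2)/2)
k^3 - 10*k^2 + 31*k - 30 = (k - 5)*(k - 3)*(k - 2)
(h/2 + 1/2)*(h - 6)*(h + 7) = h^3/2 + h^2 - 41*h/2 - 21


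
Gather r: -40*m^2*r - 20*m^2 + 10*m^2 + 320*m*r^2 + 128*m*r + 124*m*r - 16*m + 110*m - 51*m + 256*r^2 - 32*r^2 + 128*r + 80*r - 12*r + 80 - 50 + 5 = -10*m^2 + 43*m + r^2*(320*m + 224) + r*(-40*m^2 + 252*m + 196) + 35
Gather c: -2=-2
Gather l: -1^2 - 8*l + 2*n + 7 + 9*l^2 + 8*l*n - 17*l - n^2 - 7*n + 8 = 9*l^2 + l*(8*n - 25) - n^2 - 5*n + 14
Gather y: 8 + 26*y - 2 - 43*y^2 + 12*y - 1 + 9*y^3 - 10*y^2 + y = 9*y^3 - 53*y^2 + 39*y + 5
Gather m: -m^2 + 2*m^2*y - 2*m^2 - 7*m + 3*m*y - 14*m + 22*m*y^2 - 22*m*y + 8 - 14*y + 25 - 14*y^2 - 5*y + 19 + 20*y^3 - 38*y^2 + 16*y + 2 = m^2*(2*y - 3) + m*(22*y^2 - 19*y - 21) + 20*y^3 - 52*y^2 - 3*y + 54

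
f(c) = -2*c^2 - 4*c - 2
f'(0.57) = -6.28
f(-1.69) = -0.95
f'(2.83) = -15.32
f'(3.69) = -18.76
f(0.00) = -2.00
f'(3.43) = -17.72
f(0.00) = -2.00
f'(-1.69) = 2.76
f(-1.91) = -1.66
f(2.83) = -29.34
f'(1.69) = -10.76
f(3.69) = -43.99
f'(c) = -4*c - 4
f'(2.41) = -13.64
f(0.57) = -4.93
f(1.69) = -14.47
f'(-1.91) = 3.64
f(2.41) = -23.26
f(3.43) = -39.25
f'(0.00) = -4.00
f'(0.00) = -4.00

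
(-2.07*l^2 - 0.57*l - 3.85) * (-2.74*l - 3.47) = 5.6718*l^3 + 8.7447*l^2 + 12.5269*l + 13.3595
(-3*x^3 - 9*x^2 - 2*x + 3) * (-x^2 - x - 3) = 3*x^5 + 12*x^4 + 20*x^3 + 26*x^2 + 3*x - 9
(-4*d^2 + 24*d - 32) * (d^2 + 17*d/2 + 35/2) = -4*d^4 - 10*d^3 + 102*d^2 + 148*d - 560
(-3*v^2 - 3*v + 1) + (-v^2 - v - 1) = -4*v^2 - 4*v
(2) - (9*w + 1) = 1 - 9*w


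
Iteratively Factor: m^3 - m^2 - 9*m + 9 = (m - 1)*(m^2 - 9) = (m - 1)*(m + 3)*(m - 3)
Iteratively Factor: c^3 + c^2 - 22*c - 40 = (c + 2)*(c^2 - c - 20) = (c + 2)*(c + 4)*(c - 5)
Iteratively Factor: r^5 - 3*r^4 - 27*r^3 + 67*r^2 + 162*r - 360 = (r - 5)*(r^4 + 2*r^3 - 17*r^2 - 18*r + 72) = (r - 5)*(r - 3)*(r^3 + 5*r^2 - 2*r - 24) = (r - 5)*(r - 3)*(r + 3)*(r^2 + 2*r - 8) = (r - 5)*(r - 3)*(r + 3)*(r + 4)*(r - 2)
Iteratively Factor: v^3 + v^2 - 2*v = (v)*(v^2 + v - 2) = v*(v + 2)*(v - 1)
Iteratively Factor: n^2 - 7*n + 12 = (n - 4)*(n - 3)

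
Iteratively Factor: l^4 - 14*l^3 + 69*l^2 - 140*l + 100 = (l - 2)*(l^3 - 12*l^2 + 45*l - 50) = (l - 2)^2*(l^2 - 10*l + 25) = (l - 5)*(l - 2)^2*(l - 5)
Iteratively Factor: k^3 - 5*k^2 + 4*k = (k)*(k^2 - 5*k + 4) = k*(k - 1)*(k - 4)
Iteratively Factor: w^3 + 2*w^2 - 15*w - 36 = (w - 4)*(w^2 + 6*w + 9) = (w - 4)*(w + 3)*(w + 3)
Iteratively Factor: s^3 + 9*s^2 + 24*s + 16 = (s + 1)*(s^2 + 8*s + 16) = (s + 1)*(s + 4)*(s + 4)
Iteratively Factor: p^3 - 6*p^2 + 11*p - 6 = (p - 1)*(p^2 - 5*p + 6) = (p - 3)*(p - 1)*(p - 2)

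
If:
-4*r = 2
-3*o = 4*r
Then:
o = 2/3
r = -1/2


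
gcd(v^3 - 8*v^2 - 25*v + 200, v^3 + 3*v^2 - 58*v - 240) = v^2 - 3*v - 40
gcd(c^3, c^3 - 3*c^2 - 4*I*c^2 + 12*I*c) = c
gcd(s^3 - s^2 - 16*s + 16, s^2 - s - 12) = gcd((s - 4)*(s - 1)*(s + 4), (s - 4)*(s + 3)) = s - 4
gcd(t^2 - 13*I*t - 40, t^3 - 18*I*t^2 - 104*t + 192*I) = t - 8*I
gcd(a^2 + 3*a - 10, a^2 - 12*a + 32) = 1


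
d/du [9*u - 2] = 9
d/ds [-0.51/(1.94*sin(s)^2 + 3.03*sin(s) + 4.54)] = (1.9788*sin(s) + 1.5453)*cos(s)/(1.94*sin(s)^2 + 3.03*sin(s) + 4.54)^2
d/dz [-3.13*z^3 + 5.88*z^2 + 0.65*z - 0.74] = -9.39*z^2 + 11.76*z + 0.65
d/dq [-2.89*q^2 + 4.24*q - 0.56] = 4.24 - 5.78*q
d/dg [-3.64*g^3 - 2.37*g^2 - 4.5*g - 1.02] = -10.92*g^2 - 4.74*g - 4.5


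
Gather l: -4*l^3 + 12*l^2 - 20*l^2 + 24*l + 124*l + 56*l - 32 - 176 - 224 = -4*l^3 - 8*l^2 + 204*l - 432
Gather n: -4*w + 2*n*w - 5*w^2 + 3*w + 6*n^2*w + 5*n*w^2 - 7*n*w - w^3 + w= 6*n^2*w + n*(5*w^2 - 5*w) - w^3 - 5*w^2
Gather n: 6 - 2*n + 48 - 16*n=54 - 18*n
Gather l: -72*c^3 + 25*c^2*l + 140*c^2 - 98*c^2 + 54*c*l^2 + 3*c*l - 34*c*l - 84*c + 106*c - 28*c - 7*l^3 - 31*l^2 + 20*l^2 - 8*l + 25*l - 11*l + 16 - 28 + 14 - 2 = -72*c^3 + 42*c^2 - 6*c - 7*l^3 + l^2*(54*c - 11) + l*(25*c^2 - 31*c + 6)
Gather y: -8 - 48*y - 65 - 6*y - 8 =-54*y - 81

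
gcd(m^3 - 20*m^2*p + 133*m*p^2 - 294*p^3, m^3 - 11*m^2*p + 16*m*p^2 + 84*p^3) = m^2 - 13*m*p + 42*p^2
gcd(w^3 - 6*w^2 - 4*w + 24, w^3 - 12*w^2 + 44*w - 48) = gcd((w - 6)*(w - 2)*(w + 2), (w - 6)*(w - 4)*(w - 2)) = w^2 - 8*w + 12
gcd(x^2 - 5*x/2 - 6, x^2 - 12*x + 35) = 1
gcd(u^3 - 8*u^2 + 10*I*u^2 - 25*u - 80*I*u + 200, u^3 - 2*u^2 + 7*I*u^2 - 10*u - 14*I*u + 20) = u + 5*I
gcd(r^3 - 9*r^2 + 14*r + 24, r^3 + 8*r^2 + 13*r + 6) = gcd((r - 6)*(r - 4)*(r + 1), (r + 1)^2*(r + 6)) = r + 1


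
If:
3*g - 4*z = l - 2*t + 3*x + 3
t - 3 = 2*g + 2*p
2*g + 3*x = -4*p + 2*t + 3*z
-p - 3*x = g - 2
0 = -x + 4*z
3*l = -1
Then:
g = -282/101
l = -1/3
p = 428/101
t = 595/101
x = 56/303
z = 14/303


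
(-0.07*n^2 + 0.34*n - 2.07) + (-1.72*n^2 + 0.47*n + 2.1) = -1.79*n^2 + 0.81*n + 0.0300000000000002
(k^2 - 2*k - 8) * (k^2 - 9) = k^4 - 2*k^3 - 17*k^2 + 18*k + 72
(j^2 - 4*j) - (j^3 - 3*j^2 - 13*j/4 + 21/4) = -j^3 + 4*j^2 - 3*j/4 - 21/4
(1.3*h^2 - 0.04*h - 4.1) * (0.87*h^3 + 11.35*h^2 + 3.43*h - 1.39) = 1.131*h^5 + 14.7202*h^4 + 0.438000000000001*h^3 - 48.4792*h^2 - 14.0074*h + 5.699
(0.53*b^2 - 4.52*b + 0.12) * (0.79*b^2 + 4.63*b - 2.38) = 0.4187*b^4 - 1.1169*b^3 - 22.0942*b^2 + 11.3132*b - 0.2856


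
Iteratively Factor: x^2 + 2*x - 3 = (x + 3)*(x - 1)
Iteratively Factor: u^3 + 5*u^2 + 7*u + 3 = (u + 1)*(u^2 + 4*u + 3) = (u + 1)^2*(u + 3)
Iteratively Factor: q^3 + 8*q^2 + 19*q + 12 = (q + 4)*(q^2 + 4*q + 3) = (q + 3)*(q + 4)*(q + 1)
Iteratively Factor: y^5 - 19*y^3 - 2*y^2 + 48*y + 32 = (y - 2)*(y^4 + 2*y^3 - 15*y^2 - 32*y - 16) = (y - 2)*(y + 1)*(y^3 + y^2 - 16*y - 16) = (y - 4)*(y - 2)*(y + 1)*(y^2 + 5*y + 4) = (y - 4)*(y - 2)*(y + 1)^2*(y + 4)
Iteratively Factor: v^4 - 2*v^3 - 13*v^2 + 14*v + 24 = (v + 1)*(v^3 - 3*v^2 - 10*v + 24) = (v + 1)*(v + 3)*(v^2 - 6*v + 8) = (v - 4)*(v + 1)*(v + 3)*(v - 2)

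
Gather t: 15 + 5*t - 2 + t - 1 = 6*t + 12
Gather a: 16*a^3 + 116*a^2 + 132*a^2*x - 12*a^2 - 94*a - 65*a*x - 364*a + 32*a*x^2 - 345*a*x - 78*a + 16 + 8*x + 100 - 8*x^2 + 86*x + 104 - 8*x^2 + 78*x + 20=16*a^3 + a^2*(132*x + 104) + a*(32*x^2 - 410*x - 536) - 16*x^2 + 172*x + 240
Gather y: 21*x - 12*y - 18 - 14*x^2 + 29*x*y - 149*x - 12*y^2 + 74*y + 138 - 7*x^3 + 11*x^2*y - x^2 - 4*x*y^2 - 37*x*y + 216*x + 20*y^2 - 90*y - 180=-7*x^3 - 15*x^2 + 88*x + y^2*(8 - 4*x) + y*(11*x^2 - 8*x - 28) - 60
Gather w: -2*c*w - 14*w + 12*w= w*(-2*c - 2)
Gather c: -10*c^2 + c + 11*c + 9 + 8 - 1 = -10*c^2 + 12*c + 16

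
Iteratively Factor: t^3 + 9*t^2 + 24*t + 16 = (t + 1)*(t^2 + 8*t + 16) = (t + 1)*(t + 4)*(t + 4)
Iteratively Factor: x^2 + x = (x)*(x + 1)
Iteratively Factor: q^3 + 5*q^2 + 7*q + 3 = (q + 1)*(q^2 + 4*q + 3) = (q + 1)*(q + 3)*(q + 1)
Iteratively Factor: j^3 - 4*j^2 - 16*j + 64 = (j + 4)*(j^2 - 8*j + 16) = (j - 4)*(j + 4)*(j - 4)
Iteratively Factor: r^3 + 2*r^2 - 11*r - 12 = (r - 3)*(r^2 + 5*r + 4) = (r - 3)*(r + 4)*(r + 1)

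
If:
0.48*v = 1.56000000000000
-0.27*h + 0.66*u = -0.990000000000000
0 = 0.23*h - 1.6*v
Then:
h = 22.61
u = 7.75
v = 3.25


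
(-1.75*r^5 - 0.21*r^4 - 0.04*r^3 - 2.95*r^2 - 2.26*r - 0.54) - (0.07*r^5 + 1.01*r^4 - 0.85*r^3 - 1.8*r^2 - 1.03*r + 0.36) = -1.82*r^5 - 1.22*r^4 + 0.81*r^3 - 1.15*r^2 - 1.23*r - 0.9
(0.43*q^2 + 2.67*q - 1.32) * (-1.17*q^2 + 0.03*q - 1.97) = -0.5031*q^4 - 3.111*q^3 + 0.7774*q^2 - 5.2995*q + 2.6004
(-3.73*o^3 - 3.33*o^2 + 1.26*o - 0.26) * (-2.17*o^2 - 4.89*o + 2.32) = 8.0941*o^5 + 25.4658*o^4 + 4.8959*o^3 - 13.3228*o^2 + 4.1946*o - 0.6032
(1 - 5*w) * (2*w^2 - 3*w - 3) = -10*w^3 + 17*w^2 + 12*w - 3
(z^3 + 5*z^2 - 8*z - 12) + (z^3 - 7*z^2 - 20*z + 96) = 2*z^3 - 2*z^2 - 28*z + 84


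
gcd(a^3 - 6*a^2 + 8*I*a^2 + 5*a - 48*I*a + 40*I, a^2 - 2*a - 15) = a - 5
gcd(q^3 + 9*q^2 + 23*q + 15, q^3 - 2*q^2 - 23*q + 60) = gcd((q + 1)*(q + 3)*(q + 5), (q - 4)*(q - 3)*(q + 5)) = q + 5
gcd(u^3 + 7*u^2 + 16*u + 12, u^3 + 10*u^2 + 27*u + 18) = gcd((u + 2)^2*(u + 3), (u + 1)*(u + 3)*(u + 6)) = u + 3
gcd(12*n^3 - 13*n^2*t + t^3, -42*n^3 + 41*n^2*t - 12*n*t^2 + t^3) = -3*n + t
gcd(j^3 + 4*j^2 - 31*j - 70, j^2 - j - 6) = j + 2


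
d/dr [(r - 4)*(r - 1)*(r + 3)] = 3*r^2 - 4*r - 11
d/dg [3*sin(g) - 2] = 3*cos(g)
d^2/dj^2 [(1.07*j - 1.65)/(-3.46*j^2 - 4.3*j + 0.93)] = (-(1.07*j - 1.65)*(6.92*j + 4.3)*(13.84*j + 8.6) + (22.2132*j - 2.216)*(3.46*j^2 + 4.3*j - 0.93))/(3.46*j^2 + 4.3*j - 0.93)^3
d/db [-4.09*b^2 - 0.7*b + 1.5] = -8.18*b - 0.7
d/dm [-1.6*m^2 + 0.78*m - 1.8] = 0.78 - 3.2*m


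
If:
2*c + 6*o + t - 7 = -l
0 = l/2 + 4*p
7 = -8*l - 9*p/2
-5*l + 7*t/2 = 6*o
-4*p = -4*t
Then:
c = 23/17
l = -16/17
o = 29/34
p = 2/17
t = 2/17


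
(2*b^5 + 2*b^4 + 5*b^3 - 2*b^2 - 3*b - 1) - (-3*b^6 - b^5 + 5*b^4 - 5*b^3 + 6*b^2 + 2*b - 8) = 3*b^6 + 3*b^5 - 3*b^4 + 10*b^3 - 8*b^2 - 5*b + 7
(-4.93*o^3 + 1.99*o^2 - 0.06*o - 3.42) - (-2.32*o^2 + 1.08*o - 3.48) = -4.93*o^3 + 4.31*o^2 - 1.14*o + 0.0600000000000001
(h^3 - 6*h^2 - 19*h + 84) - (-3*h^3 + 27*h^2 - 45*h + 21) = 4*h^3 - 33*h^2 + 26*h + 63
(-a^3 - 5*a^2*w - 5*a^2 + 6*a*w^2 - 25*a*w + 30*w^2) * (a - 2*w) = -a^4 - 3*a^3*w - 5*a^3 + 16*a^2*w^2 - 15*a^2*w - 12*a*w^3 + 80*a*w^2 - 60*w^3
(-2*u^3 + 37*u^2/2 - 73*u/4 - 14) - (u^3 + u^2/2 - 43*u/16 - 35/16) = -3*u^3 + 18*u^2 - 249*u/16 - 189/16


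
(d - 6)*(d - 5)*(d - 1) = d^3 - 12*d^2 + 41*d - 30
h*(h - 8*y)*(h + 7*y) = h^3 - h^2*y - 56*h*y^2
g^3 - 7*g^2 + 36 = (g - 6)*(g - 3)*(g + 2)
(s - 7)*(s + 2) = s^2 - 5*s - 14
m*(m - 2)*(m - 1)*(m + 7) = m^4 + 4*m^3 - 19*m^2 + 14*m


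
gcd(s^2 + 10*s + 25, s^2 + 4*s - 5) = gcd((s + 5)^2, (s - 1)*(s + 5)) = s + 5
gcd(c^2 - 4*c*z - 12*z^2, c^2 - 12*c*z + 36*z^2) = -c + 6*z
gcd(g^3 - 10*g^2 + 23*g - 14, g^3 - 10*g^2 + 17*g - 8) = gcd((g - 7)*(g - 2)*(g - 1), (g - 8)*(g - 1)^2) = g - 1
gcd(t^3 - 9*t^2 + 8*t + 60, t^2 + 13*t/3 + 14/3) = t + 2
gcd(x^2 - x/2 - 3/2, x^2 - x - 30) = 1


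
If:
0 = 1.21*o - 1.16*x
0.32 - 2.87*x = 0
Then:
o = 0.11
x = 0.11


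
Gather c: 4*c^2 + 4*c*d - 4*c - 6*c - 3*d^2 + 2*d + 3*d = 4*c^2 + c*(4*d - 10) - 3*d^2 + 5*d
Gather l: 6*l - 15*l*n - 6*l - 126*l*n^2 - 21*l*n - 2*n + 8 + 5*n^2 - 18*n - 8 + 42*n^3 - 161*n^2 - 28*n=l*(-126*n^2 - 36*n) + 42*n^3 - 156*n^2 - 48*n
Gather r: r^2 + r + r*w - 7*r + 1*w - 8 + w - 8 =r^2 + r*(w - 6) + 2*w - 16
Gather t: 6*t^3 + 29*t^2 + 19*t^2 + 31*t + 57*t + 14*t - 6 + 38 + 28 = 6*t^3 + 48*t^2 + 102*t + 60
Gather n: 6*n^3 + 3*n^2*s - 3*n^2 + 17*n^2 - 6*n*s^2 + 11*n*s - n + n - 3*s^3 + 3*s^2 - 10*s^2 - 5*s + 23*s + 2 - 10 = 6*n^3 + n^2*(3*s + 14) + n*(-6*s^2 + 11*s) - 3*s^3 - 7*s^2 + 18*s - 8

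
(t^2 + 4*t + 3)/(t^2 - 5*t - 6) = (t + 3)/(t - 6)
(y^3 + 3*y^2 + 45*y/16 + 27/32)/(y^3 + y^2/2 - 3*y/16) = (8*y^2 + 18*y + 9)/(2*y*(4*y - 1))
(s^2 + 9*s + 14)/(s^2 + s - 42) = (s + 2)/(s - 6)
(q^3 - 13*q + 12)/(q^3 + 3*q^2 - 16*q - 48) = (q^2 - 4*q + 3)/(q^2 - q - 12)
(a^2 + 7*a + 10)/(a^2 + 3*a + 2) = (a + 5)/(a + 1)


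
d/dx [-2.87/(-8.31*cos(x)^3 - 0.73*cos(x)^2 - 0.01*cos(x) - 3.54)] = (71.5491*cos(x)^2 + 4.1902*cos(x) + 0.0287)*sin(x)/(8.31*cos(x)^3 + 0.73*cos(x)^2 + 0.01*cos(x) + 3.54)^2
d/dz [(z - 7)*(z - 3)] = 2*z - 10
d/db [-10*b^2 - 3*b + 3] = -20*b - 3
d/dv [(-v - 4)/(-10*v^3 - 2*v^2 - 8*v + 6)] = (5*v^3 + v^2 + 4*v - (v + 4)*(15*v^2 + 2*v + 4) - 3)/(2*(5*v^3 + v^2 + 4*v - 3)^2)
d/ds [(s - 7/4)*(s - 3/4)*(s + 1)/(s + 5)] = (8*s^3 + 54*s^2 - 60*s - 29)/(4*(s^2 + 10*s + 25))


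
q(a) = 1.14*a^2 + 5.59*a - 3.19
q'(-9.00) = -14.93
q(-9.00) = 38.84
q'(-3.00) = -1.25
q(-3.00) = -9.70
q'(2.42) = 11.11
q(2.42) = 17.01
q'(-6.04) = -8.18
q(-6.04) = 4.64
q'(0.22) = 6.09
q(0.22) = -1.91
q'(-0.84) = 3.67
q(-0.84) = -7.08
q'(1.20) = 8.33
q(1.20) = 5.16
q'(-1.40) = 2.40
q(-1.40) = -8.78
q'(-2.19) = 0.60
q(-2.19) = -9.96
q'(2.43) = 11.13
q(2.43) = 17.13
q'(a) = 2.28*a + 5.59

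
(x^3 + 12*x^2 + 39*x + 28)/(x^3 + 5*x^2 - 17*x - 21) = (x + 4)/(x - 3)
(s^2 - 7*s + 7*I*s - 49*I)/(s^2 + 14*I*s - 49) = (s - 7)/(s + 7*I)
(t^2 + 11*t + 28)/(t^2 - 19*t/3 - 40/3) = 3*(t^2 + 11*t + 28)/(3*t^2 - 19*t - 40)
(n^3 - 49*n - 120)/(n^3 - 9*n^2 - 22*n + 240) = (n + 3)/(n - 6)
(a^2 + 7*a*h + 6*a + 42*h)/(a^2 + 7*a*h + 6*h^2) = (a^2 + 7*a*h + 6*a + 42*h)/(a^2 + 7*a*h + 6*h^2)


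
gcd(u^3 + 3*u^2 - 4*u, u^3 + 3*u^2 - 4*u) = u^3 + 3*u^2 - 4*u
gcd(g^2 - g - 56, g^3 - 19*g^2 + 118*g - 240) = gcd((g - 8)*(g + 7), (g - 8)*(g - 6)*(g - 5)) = g - 8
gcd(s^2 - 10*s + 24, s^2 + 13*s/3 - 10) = 1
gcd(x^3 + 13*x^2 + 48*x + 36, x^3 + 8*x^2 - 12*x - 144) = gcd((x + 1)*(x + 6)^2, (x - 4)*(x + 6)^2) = x^2 + 12*x + 36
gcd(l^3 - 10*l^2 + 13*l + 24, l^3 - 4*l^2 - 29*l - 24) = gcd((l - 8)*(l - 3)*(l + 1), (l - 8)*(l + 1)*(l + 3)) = l^2 - 7*l - 8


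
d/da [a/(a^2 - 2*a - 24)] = (a^2 - 2*a*(a - 1) - 2*a - 24)/(-a^2 + 2*a + 24)^2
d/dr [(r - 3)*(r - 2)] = 2*r - 5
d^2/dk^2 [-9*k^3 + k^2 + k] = 2 - 54*k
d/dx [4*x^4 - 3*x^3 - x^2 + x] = 16*x^3 - 9*x^2 - 2*x + 1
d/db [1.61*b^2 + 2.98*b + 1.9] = 3.22*b + 2.98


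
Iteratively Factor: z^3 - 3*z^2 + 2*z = (z - 2)*(z^2 - z) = z*(z - 2)*(z - 1)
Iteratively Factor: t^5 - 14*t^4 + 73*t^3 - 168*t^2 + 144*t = (t - 4)*(t^4 - 10*t^3 + 33*t^2 - 36*t) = (t - 4)*(t - 3)*(t^3 - 7*t^2 + 12*t) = t*(t - 4)*(t - 3)*(t^2 - 7*t + 12) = t*(t - 4)*(t - 3)^2*(t - 4)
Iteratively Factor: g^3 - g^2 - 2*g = (g)*(g^2 - g - 2) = g*(g - 2)*(g + 1)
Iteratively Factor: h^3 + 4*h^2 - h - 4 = (h + 1)*(h^2 + 3*h - 4) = (h - 1)*(h + 1)*(h + 4)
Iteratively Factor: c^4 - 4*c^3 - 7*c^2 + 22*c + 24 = (c - 3)*(c^3 - c^2 - 10*c - 8) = (c - 4)*(c - 3)*(c^2 + 3*c + 2) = (c - 4)*(c - 3)*(c + 1)*(c + 2)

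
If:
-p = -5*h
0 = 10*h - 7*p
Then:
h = 0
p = 0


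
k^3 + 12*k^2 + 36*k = k*(k + 6)^2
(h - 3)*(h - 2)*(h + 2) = h^3 - 3*h^2 - 4*h + 12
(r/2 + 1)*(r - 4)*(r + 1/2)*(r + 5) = r^4/2 + 7*r^3/4 - 33*r^2/4 - 49*r/2 - 10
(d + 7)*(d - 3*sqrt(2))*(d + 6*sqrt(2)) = d^3 + 3*sqrt(2)*d^2 + 7*d^2 - 36*d + 21*sqrt(2)*d - 252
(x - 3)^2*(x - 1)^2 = x^4 - 8*x^3 + 22*x^2 - 24*x + 9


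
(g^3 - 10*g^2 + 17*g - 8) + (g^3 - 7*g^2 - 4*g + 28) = 2*g^3 - 17*g^2 + 13*g + 20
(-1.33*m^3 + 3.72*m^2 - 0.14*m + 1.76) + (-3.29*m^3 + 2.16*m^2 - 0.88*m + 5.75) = -4.62*m^3 + 5.88*m^2 - 1.02*m + 7.51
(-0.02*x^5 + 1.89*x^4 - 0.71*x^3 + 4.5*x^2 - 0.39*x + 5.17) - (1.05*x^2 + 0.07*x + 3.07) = -0.02*x^5 + 1.89*x^4 - 0.71*x^3 + 3.45*x^2 - 0.46*x + 2.1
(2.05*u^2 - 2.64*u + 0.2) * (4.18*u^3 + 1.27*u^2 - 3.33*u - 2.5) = 8.569*u^5 - 8.4317*u^4 - 9.3433*u^3 + 3.9202*u^2 + 5.934*u - 0.5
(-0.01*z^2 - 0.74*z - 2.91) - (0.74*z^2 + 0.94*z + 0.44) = -0.75*z^2 - 1.68*z - 3.35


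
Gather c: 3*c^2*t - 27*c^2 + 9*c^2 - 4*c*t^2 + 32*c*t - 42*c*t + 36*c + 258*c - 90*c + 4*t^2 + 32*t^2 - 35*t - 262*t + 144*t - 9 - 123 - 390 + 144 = c^2*(3*t - 18) + c*(-4*t^2 - 10*t + 204) + 36*t^2 - 153*t - 378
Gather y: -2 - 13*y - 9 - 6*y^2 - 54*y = -6*y^2 - 67*y - 11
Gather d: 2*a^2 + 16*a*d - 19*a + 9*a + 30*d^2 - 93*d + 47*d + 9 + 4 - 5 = 2*a^2 - 10*a + 30*d^2 + d*(16*a - 46) + 8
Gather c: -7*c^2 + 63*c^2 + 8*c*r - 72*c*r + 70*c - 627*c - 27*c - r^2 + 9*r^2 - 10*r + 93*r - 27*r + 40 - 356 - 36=56*c^2 + c*(-64*r - 584) + 8*r^2 + 56*r - 352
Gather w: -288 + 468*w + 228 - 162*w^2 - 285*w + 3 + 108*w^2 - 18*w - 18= -54*w^2 + 165*w - 75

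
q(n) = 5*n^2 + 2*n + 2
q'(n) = 10*n + 2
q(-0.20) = 1.80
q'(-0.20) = 0.00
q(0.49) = 4.18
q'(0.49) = 6.90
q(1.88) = 23.43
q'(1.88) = 20.80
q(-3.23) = 47.70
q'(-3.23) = -30.30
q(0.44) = 3.85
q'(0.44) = 6.40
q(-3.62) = 60.28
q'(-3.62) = -34.20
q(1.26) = 12.46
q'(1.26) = 14.60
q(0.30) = 3.05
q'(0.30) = 5.00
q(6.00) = 194.00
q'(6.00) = 62.00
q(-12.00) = 698.00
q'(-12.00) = -118.00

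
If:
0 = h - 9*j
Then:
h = 9*j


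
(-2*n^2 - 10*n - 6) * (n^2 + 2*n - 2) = -2*n^4 - 14*n^3 - 22*n^2 + 8*n + 12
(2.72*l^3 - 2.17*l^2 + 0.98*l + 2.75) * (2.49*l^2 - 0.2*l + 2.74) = 6.7728*l^5 - 5.9473*l^4 + 10.327*l^3 + 0.7057*l^2 + 2.1352*l + 7.535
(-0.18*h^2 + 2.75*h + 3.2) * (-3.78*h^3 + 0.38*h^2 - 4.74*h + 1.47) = 0.6804*h^5 - 10.4634*h^4 - 10.1978*h^3 - 12.0836*h^2 - 11.1255*h + 4.704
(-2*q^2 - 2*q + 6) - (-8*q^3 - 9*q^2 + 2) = 8*q^3 + 7*q^2 - 2*q + 4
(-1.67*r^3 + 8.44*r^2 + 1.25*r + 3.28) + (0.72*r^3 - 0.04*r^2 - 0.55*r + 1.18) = -0.95*r^3 + 8.4*r^2 + 0.7*r + 4.46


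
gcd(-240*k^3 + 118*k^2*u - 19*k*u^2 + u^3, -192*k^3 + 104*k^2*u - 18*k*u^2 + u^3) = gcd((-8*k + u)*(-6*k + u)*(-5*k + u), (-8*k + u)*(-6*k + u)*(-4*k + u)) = 48*k^2 - 14*k*u + u^2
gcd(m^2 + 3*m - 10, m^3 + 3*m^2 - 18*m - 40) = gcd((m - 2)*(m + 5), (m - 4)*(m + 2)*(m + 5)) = m + 5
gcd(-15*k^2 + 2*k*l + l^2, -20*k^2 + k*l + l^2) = 5*k + l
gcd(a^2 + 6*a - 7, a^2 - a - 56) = a + 7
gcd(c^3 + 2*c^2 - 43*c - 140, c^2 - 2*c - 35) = c^2 - 2*c - 35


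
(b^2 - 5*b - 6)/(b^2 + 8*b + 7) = (b - 6)/(b + 7)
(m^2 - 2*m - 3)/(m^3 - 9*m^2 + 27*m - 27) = (m + 1)/(m^2 - 6*m + 9)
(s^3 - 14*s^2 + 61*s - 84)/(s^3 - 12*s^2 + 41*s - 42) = (s - 4)/(s - 2)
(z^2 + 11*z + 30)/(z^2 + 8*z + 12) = (z + 5)/(z + 2)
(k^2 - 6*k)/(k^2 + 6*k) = (k - 6)/(k + 6)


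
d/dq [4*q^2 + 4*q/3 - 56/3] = 8*q + 4/3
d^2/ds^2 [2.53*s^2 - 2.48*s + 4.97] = 5.06000000000000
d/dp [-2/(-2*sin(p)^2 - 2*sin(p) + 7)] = -(4*sin(2*p) + 4*cos(p))/(-2*sin(p) + cos(2*p) + 6)^2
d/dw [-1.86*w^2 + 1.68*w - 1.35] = 1.68 - 3.72*w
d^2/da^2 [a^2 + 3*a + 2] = 2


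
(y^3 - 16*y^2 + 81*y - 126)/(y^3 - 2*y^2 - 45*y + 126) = (y - 7)/(y + 7)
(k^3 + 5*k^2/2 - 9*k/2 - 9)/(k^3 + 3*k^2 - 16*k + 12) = (2*k^2 + 9*k + 9)/(2*(k^2 + 5*k - 6))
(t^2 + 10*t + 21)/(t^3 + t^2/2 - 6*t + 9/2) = 2*(t + 7)/(2*t^2 - 5*t + 3)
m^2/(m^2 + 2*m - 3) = m^2/(m^2 + 2*m - 3)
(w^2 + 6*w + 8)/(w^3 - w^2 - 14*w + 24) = (w + 2)/(w^2 - 5*w + 6)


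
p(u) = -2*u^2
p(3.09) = -19.10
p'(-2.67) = 10.68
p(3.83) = -29.34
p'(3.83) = -15.32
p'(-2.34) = 9.36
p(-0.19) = -0.07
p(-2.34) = -10.95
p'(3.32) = -13.28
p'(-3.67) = 14.68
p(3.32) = -22.04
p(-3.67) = -26.94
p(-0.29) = -0.17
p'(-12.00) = 48.00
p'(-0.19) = 0.76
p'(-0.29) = 1.16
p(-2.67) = -14.26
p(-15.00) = -450.00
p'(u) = -4*u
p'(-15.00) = 60.00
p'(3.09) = -12.36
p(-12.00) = -288.00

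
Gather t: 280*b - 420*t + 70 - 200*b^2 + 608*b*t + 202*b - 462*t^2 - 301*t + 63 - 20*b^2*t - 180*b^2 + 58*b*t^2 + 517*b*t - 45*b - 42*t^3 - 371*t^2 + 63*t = -380*b^2 + 437*b - 42*t^3 + t^2*(58*b - 833) + t*(-20*b^2 + 1125*b - 658) + 133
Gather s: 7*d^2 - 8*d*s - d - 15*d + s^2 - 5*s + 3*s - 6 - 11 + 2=7*d^2 - 16*d + s^2 + s*(-8*d - 2) - 15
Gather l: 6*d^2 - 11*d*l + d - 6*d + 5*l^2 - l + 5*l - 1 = 6*d^2 - 5*d + 5*l^2 + l*(4 - 11*d) - 1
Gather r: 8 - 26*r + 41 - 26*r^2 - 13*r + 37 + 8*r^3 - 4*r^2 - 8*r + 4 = 8*r^3 - 30*r^2 - 47*r + 90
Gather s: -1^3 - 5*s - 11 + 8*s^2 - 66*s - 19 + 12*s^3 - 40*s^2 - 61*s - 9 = 12*s^3 - 32*s^2 - 132*s - 40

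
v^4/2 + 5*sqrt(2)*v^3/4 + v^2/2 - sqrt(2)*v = v*(v/2 + sqrt(2))*(v - sqrt(2)/2)*(v + sqrt(2))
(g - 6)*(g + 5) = g^2 - g - 30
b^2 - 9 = (b - 3)*(b + 3)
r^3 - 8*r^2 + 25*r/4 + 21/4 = (r - 7)*(r - 3/2)*(r + 1/2)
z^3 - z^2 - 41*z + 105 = (z - 5)*(z - 3)*(z + 7)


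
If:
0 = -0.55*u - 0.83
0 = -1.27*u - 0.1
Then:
No Solution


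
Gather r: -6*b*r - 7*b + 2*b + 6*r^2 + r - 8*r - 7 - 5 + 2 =-5*b + 6*r^2 + r*(-6*b - 7) - 10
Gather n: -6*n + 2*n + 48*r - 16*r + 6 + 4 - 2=-4*n + 32*r + 8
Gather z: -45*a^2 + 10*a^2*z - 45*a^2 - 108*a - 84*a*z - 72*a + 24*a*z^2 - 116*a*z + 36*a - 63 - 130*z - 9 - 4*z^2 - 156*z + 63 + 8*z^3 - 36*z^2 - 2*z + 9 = -90*a^2 - 144*a + 8*z^3 + z^2*(24*a - 40) + z*(10*a^2 - 200*a - 288)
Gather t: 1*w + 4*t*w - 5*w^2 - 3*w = 4*t*w - 5*w^2 - 2*w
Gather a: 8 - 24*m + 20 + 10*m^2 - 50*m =10*m^2 - 74*m + 28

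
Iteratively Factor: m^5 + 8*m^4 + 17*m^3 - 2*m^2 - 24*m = (m + 4)*(m^4 + 4*m^3 + m^2 - 6*m) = (m - 1)*(m + 4)*(m^3 + 5*m^2 + 6*m) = (m - 1)*(m + 2)*(m + 4)*(m^2 + 3*m) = (m - 1)*(m + 2)*(m + 3)*(m + 4)*(m)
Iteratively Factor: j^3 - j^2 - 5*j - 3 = (j + 1)*(j^2 - 2*j - 3) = (j + 1)^2*(j - 3)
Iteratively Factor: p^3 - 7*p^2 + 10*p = (p - 2)*(p^2 - 5*p) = p*(p - 2)*(p - 5)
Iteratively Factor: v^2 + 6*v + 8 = (v + 4)*(v + 2)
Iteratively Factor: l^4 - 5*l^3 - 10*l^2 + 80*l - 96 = (l - 4)*(l^3 - l^2 - 14*l + 24) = (l - 4)*(l - 3)*(l^2 + 2*l - 8) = (l - 4)*(l - 3)*(l + 4)*(l - 2)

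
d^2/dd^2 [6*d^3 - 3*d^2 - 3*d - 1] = 36*d - 6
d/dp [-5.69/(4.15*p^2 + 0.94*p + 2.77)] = (47.227*p + 5.3486)/(4.15*p^2 + 0.94*p + 2.77)^2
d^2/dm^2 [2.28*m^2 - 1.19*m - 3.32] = 4.56000000000000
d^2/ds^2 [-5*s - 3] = 0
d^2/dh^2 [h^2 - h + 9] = 2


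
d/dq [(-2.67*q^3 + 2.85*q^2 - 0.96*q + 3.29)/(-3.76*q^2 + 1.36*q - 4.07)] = (10.0392*q^4 - 7.2624*q^3 + 32.8671*q^2 + 1.54179999999999*q - 0.5672)/(14.1376*q^4 - 10.2272*q^3 + 32.456*q^2 - 11.0704*q + 16.5649)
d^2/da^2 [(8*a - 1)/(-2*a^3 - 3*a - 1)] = 6*(-3*(8*a - 1)*(2*a^2 + 1)^2 + 2*(8*a^2 + a*(8*a - 1) + 4)*(2*a^3 + 3*a + 1))/(2*a^3 + 3*a + 1)^3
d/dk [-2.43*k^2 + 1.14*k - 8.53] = 1.14 - 4.86*k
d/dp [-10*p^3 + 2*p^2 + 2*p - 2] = -30*p^2 + 4*p + 2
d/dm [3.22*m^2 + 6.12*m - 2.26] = 6.44*m + 6.12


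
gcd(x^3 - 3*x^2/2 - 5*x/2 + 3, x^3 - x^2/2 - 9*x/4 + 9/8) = x + 3/2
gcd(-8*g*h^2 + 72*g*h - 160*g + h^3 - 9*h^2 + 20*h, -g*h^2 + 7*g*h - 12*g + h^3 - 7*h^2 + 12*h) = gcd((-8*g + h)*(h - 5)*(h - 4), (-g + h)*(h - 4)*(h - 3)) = h - 4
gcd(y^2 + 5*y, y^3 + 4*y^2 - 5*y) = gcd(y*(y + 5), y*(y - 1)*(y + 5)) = y^2 + 5*y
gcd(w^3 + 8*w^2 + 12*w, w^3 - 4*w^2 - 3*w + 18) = w + 2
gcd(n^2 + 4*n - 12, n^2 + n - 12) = 1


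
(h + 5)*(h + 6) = h^2 + 11*h + 30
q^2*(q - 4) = q^3 - 4*q^2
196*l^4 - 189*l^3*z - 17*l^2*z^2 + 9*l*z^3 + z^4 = (-4*l + z)*(-l + z)*(7*l + z)^2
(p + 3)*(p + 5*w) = p^2 + 5*p*w + 3*p + 15*w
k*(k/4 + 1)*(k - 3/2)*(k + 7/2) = k^4/4 + 3*k^3/2 + 11*k^2/16 - 21*k/4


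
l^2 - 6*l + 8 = (l - 4)*(l - 2)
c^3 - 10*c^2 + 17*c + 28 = (c - 7)*(c - 4)*(c + 1)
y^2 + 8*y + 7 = (y + 1)*(y + 7)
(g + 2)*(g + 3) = g^2 + 5*g + 6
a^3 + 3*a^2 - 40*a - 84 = (a - 6)*(a + 2)*(a + 7)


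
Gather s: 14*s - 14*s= 0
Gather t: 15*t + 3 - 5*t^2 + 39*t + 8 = -5*t^2 + 54*t + 11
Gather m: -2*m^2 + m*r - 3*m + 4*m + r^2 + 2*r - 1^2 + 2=-2*m^2 + m*(r + 1) + r^2 + 2*r + 1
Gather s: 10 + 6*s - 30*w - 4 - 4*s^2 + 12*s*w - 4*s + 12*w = -4*s^2 + s*(12*w + 2) - 18*w + 6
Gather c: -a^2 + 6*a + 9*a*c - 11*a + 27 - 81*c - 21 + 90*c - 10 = -a^2 - 5*a + c*(9*a + 9) - 4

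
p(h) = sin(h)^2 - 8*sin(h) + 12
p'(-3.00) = 8.20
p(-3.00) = 13.15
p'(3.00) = 7.64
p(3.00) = 10.89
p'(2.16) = 3.52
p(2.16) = 6.04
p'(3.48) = 8.17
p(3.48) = 14.77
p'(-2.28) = 6.20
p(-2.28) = 18.65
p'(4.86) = -1.47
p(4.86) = 20.89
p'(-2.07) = 4.67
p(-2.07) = 19.79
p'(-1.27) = -2.94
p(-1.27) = 20.55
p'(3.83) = 7.16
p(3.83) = 17.49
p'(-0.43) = -8.03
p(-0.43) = 15.51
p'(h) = 2*sin(h)*cos(h) - 8*cos(h)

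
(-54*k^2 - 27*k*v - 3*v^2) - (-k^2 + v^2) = -53*k^2 - 27*k*v - 4*v^2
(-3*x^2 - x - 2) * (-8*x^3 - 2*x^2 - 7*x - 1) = 24*x^5 + 14*x^4 + 39*x^3 + 14*x^2 + 15*x + 2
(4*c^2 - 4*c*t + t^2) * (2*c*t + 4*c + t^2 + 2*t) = 8*c^3*t + 16*c^3 - 4*c^2*t^2 - 8*c^2*t - 2*c*t^3 - 4*c*t^2 + t^4 + 2*t^3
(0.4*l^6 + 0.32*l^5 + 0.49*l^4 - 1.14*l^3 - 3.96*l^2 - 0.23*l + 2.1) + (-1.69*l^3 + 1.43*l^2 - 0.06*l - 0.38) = 0.4*l^6 + 0.32*l^5 + 0.49*l^4 - 2.83*l^3 - 2.53*l^2 - 0.29*l + 1.72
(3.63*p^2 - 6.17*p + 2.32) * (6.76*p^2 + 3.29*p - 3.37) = 24.5388*p^4 - 29.7665*p^3 - 16.8492*p^2 + 28.4257*p - 7.8184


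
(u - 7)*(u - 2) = u^2 - 9*u + 14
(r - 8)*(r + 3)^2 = r^3 - 2*r^2 - 39*r - 72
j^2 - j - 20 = (j - 5)*(j + 4)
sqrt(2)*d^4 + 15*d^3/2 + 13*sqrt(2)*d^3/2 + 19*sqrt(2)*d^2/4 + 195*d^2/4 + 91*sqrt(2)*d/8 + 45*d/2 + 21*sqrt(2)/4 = (d + 1/2)*(d + 6)*(d + 7*sqrt(2)/2)*(sqrt(2)*d + 1/2)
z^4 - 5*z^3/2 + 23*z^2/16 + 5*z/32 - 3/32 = (z - 3/2)*(z - 1)*(z - 1/4)*(z + 1/4)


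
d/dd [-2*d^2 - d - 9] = -4*d - 1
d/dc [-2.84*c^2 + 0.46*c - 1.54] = 0.46 - 5.68*c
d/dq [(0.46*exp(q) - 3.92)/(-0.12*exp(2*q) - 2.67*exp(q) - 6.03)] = (0.0552*exp(2*q) - 0.9408*exp(q) - 13.2402)*exp(q)/(0.0144*exp(4*q) + 0.6408*exp(3*q) + 8.5761*exp(2*q) + 32.2002*exp(q) + 36.3609)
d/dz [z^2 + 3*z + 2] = 2*z + 3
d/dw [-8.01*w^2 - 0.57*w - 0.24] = -16.02*w - 0.57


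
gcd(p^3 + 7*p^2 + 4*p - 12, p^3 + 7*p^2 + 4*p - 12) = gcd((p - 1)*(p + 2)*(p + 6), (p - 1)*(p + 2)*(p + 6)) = p^3 + 7*p^2 + 4*p - 12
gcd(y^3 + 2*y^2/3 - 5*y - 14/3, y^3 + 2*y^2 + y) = y + 1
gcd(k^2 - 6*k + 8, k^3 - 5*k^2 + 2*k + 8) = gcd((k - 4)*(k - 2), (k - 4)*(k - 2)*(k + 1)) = k^2 - 6*k + 8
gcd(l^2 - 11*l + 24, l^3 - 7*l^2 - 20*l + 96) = l^2 - 11*l + 24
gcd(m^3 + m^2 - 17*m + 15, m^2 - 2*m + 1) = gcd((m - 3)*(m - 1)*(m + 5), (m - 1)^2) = m - 1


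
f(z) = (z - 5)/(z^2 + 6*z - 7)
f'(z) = (-2*z - 6)*(z - 5)/(z^2 + 6*z - 7)^2 + 1/(z^2 + 6*z - 7)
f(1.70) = -0.54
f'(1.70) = 1.00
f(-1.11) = 0.49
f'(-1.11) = 0.07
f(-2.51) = 0.48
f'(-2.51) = -0.03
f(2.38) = -0.20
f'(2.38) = 0.25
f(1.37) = -1.17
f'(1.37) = 3.63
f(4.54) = -0.01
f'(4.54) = 0.03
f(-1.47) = 0.47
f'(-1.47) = 0.03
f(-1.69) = 0.47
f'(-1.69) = 0.02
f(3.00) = -0.10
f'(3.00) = 0.11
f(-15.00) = -0.16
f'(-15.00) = -0.02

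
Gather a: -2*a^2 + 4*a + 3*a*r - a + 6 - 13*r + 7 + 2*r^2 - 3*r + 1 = -2*a^2 + a*(3*r + 3) + 2*r^2 - 16*r + 14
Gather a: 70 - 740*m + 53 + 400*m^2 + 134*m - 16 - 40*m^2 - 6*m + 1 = 360*m^2 - 612*m + 108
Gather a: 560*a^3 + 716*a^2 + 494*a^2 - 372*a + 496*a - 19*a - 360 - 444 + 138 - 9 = 560*a^3 + 1210*a^2 + 105*a - 675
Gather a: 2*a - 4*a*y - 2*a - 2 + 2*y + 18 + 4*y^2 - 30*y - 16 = -4*a*y + 4*y^2 - 28*y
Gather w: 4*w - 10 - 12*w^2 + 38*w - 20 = -12*w^2 + 42*w - 30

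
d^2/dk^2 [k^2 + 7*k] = 2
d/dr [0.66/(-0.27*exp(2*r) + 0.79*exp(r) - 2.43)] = (0.3564*exp(r) - 0.5214)*exp(r)/(0.27*exp(2*r) - 0.79*exp(r) + 2.43)^2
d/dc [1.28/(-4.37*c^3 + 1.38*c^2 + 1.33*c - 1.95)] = (16.7808*c^2 - 3.5328*c - 1.7024)/(4.37*c^3 - 1.38*c^2 - 1.33*c + 1.95)^2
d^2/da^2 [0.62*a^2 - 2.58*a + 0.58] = 1.24000000000000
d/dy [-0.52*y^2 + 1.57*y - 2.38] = 1.57 - 1.04*y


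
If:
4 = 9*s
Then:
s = 4/9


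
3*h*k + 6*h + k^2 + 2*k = (3*h + k)*(k + 2)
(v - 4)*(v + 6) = v^2 + 2*v - 24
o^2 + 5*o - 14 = (o - 2)*(o + 7)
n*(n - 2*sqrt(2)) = n^2 - 2*sqrt(2)*n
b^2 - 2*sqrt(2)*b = b*(b - 2*sqrt(2))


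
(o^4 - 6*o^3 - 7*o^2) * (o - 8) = o^5 - 14*o^4 + 41*o^3 + 56*o^2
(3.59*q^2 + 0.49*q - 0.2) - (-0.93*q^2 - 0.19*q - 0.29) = 4.52*q^2 + 0.68*q + 0.09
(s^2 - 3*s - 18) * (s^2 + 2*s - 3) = s^4 - s^3 - 27*s^2 - 27*s + 54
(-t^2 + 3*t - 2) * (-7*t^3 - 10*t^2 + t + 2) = 7*t^5 - 11*t^4 - 17*t^3 + 21*t^2 + 4*t - 4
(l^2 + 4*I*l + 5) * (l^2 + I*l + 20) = l^4 + 5*I*l^3 + 21*l^2 + 85*I*l + 100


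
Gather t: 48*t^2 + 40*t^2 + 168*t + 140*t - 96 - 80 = 88*t^2 + 308*t - 176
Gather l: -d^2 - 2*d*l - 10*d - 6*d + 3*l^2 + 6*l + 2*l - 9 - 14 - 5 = -d^2 - 16*d + 3*l^2 + l*(8 - 2*d) - 28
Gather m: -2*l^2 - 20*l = -2*l^2 - 20*l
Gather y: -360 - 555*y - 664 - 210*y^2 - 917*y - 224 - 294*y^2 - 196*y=-504*y^2 - 1668*y - 1248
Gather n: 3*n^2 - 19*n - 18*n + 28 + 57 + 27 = 3*n^2 - 37*n + 112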